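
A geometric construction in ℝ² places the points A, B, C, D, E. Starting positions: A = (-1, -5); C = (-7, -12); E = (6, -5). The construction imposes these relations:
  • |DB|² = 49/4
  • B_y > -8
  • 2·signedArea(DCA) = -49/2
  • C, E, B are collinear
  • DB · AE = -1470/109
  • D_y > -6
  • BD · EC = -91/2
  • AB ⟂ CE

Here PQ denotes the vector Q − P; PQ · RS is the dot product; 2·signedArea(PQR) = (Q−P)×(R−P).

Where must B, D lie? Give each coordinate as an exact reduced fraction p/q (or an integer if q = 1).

B = (125/218, -1727/218)
D = (5/2, -5)

1. B_x = 125/218  [C, E, B are collinear ∩ AB ⟂ CE]
2. B_y = -1727/218  [C, E, B are collinear ∩ AB ⟂ CE]
   → B = (125/218, -1727/218)
3. D_x = 5/2  [DB · AE = -1470/109 ∩ 2·signedArea(DCA) = -49/2]
4. D_y = -5  [DB · AE = -1470/109 ∩ 2·signedArea(DCA) = -49/2]
   → D = (5/2, -5)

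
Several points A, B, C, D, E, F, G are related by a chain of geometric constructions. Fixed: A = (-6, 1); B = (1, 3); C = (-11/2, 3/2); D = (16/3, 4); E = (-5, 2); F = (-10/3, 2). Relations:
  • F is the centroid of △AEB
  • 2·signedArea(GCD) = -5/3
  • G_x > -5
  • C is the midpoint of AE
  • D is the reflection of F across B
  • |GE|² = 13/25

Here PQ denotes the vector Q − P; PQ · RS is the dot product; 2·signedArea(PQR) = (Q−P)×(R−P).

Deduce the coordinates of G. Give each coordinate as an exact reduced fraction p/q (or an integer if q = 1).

1. G_x = -22/5  [line -5/2·x + 65/6·y + -85/3 = 0 ∩ |GE|² = 13/25]
2. G_y = 8/5  [line -5/2·x + 65/6·y + -85/3 = 0 ∩ |GE|² = 13/25]
   → G = (-22/5, 8/5)

G = (-22/5, 8/5)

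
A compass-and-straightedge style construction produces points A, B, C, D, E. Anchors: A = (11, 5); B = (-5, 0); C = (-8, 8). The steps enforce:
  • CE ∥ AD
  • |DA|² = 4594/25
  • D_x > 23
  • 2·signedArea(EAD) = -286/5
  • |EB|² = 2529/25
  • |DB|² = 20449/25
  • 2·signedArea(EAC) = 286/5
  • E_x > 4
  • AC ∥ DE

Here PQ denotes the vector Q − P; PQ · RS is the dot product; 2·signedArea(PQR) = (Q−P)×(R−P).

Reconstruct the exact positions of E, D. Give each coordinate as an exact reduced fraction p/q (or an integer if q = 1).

D = (118/5, 0)
E = (23/5, 3)

1. E_x = 23/5  [line -3·x + -19·y + 354/5 = 0 ∩ |EB|² = 2529/25]
2. E_y = 3  [line -3·x + -19·y + 354/5 = 0 ∩ |EB|² = 2529/25]
   → E = (23/5, 3)
3. D_x = 118/5  [AC ∥ DE ∩ CE ∥ AD]
4. D_y = 0  [AC ∥ DE ∩ CE ∥ AD]
   → D = (118/5, 0)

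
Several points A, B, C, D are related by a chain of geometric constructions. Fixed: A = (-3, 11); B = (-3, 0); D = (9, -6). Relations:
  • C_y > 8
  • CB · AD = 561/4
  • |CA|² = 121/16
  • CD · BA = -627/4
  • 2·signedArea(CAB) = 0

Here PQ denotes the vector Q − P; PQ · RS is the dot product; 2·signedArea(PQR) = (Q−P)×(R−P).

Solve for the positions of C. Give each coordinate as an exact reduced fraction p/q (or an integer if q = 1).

C = (-3, 33/4)

1. C_x = -3  [2·signedArea(CAB) = 0 ∩ CD · BA = -627/4]
2. C_y = 33/4  [2·signedArea(CAB) = 0 ∩ CD · BA = -627/4]
   → C = (-3, 33/4)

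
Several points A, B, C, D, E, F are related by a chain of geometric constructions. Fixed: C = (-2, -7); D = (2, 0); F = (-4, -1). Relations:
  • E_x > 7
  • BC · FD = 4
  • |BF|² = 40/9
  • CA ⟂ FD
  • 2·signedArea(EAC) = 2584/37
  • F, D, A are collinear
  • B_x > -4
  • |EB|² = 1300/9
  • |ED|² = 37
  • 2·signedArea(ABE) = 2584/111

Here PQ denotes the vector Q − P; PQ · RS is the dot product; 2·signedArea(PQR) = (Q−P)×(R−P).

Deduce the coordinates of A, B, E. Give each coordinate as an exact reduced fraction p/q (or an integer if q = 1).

1. A_x = -112/37  [F, D, A are collinear ∩ CA ⟂ FD]
2. A_y = -31/37  [F, D, A are collinear ∩ CA ⟂ FD]
   → A = (-112/37, -31/37)
3. B_x = -10/3  [line -6·x + -1·y + -23 = 0 ∩ |BF|² = 40/9]
4. B_y = -3  [line -6·x + -1·y + -23 = 0 ∩ |BF|² = 40/9]
   → B = (-10/3, -3)
5. E_x = 8  [2·signedArea(EAC) = 2584/37 ∩ 2·signedArea(ABE) = 2584/111]
6. E_y = 1  [2·signedArea(EAC) = 2584/37 ∩ 2·signedArea(ABE) = 2584/111]
   → E = (8, 1)

A = (-112/37, -31/37)
B = (-10/3, -3)
E = (8, 1)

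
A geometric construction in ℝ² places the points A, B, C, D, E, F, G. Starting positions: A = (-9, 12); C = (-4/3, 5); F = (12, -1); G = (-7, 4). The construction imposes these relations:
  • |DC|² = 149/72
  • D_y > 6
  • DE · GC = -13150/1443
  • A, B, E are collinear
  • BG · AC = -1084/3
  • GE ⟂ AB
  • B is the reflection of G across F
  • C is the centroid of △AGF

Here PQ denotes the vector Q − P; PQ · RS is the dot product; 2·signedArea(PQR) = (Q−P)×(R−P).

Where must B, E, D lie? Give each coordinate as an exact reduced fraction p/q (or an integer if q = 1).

1. B_x = 31  [B is the reflection of G across F]
2. B_y = -6  [B is the reflection of G across F]
   → B = (31, -6)
3. E_x = -2089/481  [A, B, E are collinear ∩ GE ⟂ AB]
4. E_y = 4764/481  [A, B, E are collinear ∩ GE ⟂ AB]
   → E = (-2089/481, 4764/481)
5. D_x = -4013/1924  [line -17/3·x + -1·y + -8071/1443 = 0 ∩ |DC|² = 149/72]
6. D_y = 11979/1924  [line -17/3·x + -1·y + -8071/1443 = 0 ∩ |DC|² = 149/72]
   → D = (-4013/1924, 11979/1924)

B = (31, -6)
D = (-4013/1924, 11979/1924)
E = (-2089/481, 4764/481)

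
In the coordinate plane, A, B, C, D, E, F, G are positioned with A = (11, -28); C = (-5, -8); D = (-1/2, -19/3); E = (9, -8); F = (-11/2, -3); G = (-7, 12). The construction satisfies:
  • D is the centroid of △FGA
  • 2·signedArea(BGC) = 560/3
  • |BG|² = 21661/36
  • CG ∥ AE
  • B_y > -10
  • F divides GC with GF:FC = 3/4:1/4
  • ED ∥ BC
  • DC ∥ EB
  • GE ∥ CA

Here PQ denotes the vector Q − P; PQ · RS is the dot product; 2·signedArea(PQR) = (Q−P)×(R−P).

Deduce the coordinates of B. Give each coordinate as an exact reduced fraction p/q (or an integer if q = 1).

B = (9/2, -29/3)

1. B_x = 9/2  [ED ∥ BC ∩ DC ∥ EB]
2. B_y = -29/3  [ED ∥ BC ∩ DC ∥ EB]
   → B = (9/2, -29/3)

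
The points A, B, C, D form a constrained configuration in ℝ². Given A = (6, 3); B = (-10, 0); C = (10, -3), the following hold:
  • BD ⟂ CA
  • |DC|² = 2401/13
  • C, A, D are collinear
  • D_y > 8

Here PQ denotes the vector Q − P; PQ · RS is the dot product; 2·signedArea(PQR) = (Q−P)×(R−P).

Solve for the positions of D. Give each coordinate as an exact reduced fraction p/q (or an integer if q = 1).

1. D_x = 32/13  [C, A, D are collinear ∩ BD ⟂ CA]
2. D_y = 108/13  [C, A, D are collinear ∩ BD ⟂ CA]
   → D = (32/13, 108/13)

D = (32/13, 108/13)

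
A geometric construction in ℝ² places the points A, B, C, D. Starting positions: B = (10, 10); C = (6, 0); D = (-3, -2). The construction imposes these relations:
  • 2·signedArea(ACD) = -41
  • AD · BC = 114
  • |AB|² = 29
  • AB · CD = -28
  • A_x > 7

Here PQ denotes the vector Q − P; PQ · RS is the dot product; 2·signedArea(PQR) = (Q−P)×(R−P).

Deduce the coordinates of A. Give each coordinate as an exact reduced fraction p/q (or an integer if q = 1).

1. A_x = 8  [AB · CD = -28 ∩ AD · BC = 114]
2. A_y = 5  [AB · CD = -28 ∩ AD · BC = 114]
   → A = (8, 5)

A = (8, 5)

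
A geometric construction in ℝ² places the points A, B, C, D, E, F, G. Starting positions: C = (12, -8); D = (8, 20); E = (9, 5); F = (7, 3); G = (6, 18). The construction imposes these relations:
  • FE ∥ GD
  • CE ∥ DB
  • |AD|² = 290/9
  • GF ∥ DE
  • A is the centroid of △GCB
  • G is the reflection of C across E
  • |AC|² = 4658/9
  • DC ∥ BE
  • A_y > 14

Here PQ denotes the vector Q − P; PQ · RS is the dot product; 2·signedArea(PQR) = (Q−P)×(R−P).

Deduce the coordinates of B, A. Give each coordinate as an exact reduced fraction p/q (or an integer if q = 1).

1. B_x = 5  [DC ∥ BE ∩ CE ∥ DB]
2. B_y = 33  [DC ∥ BE ∩ CE ∥ DB]
   → B = (5, 33)
3. A_x = 23/3  [A is the centroid of △GCB]
4. A_y = 43/3  [A is the centroid of △GCB]
   → A = (23/3, 43/3)

A = (23/3, 43/3)
B = (5, 33)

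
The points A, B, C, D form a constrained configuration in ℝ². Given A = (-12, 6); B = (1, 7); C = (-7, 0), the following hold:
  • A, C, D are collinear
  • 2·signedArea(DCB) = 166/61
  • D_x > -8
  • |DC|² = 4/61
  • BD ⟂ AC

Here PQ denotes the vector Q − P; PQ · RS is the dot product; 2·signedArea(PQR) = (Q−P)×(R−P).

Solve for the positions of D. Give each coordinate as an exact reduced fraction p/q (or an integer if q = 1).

1. D_x = -437/61  [A, C, D are collinear ∩ BD ⟂ AC]
2. D_y = 12/61  [A, C, D are collinear ∩ BD ⟂ AC]
   → D = (-437/61, 12/61)

D = (-437/61, 12/61)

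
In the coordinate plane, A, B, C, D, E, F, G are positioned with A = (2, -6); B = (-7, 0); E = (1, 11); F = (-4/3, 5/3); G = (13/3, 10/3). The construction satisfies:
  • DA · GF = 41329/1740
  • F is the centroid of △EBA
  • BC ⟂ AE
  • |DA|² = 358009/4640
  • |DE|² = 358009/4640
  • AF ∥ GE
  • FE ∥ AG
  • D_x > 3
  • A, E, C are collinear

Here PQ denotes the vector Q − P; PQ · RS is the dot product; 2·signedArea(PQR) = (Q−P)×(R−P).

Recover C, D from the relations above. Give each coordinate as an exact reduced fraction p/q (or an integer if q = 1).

C = (469/290, 147/290)
D = (4239/1160, 3047/1160)

1. C_x = 469/290  [A, E, C are collinear ∩ BC ⟂ AE]
2. C_y = 147/290  [A, E, C are collinear ∩ BC ⟂ AE]
   → C = (469/290, 147/290)
3. D_x = 4239/1160  [line 17/3·x + 5/3·y + -43649/1740 = 0 ∩ |DE|² = 358009/4640]
4. D_y = 3047/1160  [line 17/3·x + 5/3·y + -43649/1740 = 0 ∩ |DE|² = 358009/4640]
   → D = (4239/1160, 3047/1160)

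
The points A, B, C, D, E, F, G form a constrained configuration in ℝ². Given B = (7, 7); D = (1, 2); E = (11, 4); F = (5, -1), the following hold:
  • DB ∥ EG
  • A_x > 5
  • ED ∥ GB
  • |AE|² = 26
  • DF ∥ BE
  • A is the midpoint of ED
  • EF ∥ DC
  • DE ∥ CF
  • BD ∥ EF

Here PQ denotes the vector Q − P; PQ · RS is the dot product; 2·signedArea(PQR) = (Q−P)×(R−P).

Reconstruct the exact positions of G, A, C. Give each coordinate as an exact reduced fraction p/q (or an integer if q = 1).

1. G_x = 17  [ED ∥ GB ∩ DB ∥ EG]
2. G_y = 9  [ED ∥ GB ∩ DB ∥ EG]
   → G = (17, 9)
3. A_x = 6  [A is the midpoint of ED]
4. A_y = 3  [A is the midpoint of ED]
   → A = (6, 3)
5. C_x = -5  [DE ∥ CF ∩ EF ∥ DC]
6. C_y = -3  [DE ∥ CF ∩ EF ∥ DC]
   → C = (-5, -3)

A = (6, 3)
C = (-5, -3)
G = (17, 9)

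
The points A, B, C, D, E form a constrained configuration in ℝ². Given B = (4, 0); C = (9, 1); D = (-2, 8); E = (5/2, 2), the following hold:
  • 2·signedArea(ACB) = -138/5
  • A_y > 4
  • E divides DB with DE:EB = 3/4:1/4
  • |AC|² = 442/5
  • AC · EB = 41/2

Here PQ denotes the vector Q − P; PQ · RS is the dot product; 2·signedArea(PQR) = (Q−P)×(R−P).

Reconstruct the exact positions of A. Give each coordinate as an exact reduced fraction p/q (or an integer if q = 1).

1. A_x = 2/5  [AC · EB = 41/2 ∩ 2·signedArea(ACB) = -138/5]
2. A_y = 24/5  [AC · EB = 41/2 ∩ 2·signedArea(ACB) = -138/5]
   → A = (2/5, 24/5)

A = (2/5, 24/5)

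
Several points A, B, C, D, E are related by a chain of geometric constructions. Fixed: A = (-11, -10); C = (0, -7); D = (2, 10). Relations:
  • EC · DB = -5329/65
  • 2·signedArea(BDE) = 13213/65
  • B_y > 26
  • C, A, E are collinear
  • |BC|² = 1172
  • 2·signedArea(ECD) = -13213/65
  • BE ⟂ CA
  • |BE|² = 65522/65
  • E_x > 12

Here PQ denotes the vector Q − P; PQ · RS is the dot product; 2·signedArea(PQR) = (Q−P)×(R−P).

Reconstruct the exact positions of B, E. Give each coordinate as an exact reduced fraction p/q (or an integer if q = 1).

B = (4, 27)
E = (803/65, -236/65)

1. E_x = 803/65  [C, A, E are collinear ∩ 2·signedArea(ECD) = -13213/65]
2. E_y = -236/65  [C, A, E are collinear ∩ 2·signedArea(ECD) = -13213/65]
   → E = (803/65, -236/65)
3. B_x = 4  [2·signedArea(BDE) = 13213/65 ∩ BE ⟂ CA]
4. B_y = 27  [2·signedArea(BDE) = 13213/65 ∩ BE ⟂ CA]
   → B = (4, 27)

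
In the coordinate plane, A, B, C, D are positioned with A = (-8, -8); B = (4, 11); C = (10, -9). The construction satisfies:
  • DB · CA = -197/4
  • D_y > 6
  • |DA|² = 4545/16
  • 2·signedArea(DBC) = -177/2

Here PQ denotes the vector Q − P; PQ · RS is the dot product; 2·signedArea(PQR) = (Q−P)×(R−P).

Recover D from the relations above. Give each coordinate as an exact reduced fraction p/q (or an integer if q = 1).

D = (1, 25/4)

1. D_x = 1  [DB · CA = -197/4 ∩ 2·signedArea(DBC) = -177/2]
2. D_y = 25/4  [DB · CA = -197/4 ∩ 2·signedArea(DBC) = -177/2]
   → D = (1, 25/4)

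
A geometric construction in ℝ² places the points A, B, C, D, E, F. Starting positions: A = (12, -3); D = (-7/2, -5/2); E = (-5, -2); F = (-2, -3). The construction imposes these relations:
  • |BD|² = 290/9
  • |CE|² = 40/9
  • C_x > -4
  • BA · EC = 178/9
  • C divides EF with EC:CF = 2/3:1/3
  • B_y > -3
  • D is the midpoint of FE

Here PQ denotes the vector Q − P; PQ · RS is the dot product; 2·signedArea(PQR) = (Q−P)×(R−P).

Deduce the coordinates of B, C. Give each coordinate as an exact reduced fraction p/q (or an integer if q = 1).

1. C_x = -3  [C divides EF with EC:CF = 2/3:1/3]
2. C_y = -8/3  [C divides EF with EC:CF = 2/3:1/3]
   → C = (-3, -8/3)
3. B_x = 13/6  [line -2·x + 2/3·y + 56/9 = 0 ∩ |BD|² = 290/9]
4. B_y = -17/6  [line -2·x + 2/3·y + 56/9 = 0 ∩ |BD|² = 290/9]
   → B = (13/6, -17/6)

B = (13/6, -17/6)
C = (-3, -8/3)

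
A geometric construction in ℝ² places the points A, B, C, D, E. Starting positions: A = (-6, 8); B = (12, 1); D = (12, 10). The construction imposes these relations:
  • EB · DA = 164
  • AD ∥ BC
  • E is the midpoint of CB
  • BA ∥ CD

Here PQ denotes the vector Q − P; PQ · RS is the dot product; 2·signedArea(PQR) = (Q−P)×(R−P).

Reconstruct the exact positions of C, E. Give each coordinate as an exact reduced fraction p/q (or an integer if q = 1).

C = (30, 3)
E = (21, 2)

1. C_x = 30  [BA ∥ CD ∩ AD ∥ BC]
2. C_y = 3  [BA ∥ CD ∩ AD ∥ BC]
   → C = (30, 3)
3. E_x = 21  [E is the midpoint of CB]
4. E_y = 2  [E is the midpoint of CB]
   → E = (21, 2)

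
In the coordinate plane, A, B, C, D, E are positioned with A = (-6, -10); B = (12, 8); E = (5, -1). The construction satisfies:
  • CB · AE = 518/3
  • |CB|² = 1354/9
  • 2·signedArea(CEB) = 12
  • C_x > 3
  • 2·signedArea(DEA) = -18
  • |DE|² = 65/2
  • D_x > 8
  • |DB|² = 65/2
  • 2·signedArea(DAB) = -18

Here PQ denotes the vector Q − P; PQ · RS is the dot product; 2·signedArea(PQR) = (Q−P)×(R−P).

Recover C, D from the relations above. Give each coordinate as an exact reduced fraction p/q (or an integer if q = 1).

1. C_x = 11/3  [CB · AE = 518/3 ∩ 2·signedArea(CEB) = 12]
2. C_y = -1  [CB · AE = 518/3 ∩ 2·signedArea(CEB) = 12]
   → C = (11/3, -1)
3. D_x = 17/2  [2·signedArea(DEA) = -18 ∩ 2·signedArea(DAB) = -18]
4. D_y = 7/2  [2·signedArea(DEA) = -18 ∩ 2·signedArea(DAB) = -18]
   → D = (17/2, 7/2)

C = (11/3, -1)
D = (17/2, 7/2)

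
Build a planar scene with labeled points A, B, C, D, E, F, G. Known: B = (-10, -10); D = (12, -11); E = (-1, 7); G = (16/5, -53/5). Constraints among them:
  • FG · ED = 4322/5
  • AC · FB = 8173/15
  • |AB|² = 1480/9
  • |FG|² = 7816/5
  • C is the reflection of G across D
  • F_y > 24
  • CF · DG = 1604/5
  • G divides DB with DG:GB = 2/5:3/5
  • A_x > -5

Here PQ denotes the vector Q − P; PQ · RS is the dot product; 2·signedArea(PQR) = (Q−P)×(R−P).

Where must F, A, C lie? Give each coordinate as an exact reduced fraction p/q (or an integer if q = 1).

A = (-4, 4/3)
C = (104/5, -57/5)
F = (-14, 25)

1. F_x = -14  [line -13·x + 18·y + -632 = 0 ∩ |FG|² = 7816/5]
2. F_y = 25  [line -13·x + 18·y + -632 = 0 ∩ |FG|² = 7816/5]
   → F = (-14, 25)
3. C_x = 104/5  [C is the reflection of G across D]
4. C_y = -57/5  [C is the reflection of G across D]
   → C = (104/5, -57/5)
5. A_x = -4  [line -4·x + 35·y + -188/3 = 0 ∩ |AB|² = 1480/9]
6. A_y = 4/3  [line -4·x + 35·y + -188/3 = 0 ∩ |AB|² = 1480/9]
   → A = (-4, 4/3)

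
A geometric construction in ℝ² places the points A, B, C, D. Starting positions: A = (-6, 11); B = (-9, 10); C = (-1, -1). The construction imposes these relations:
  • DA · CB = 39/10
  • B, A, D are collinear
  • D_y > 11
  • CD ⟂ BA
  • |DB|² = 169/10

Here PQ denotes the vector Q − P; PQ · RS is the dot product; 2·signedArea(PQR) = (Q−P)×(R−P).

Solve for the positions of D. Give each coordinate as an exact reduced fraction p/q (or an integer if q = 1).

1. D_x = -51/10  [B, A, D are collinear ∩ CD ⟂ BA]
2. D_y = 113/10  [B, A, D are collinear ∩ CD ⟂ BA]
   → D = (-51/10, 113/10)

D = (-51/10, 113/10)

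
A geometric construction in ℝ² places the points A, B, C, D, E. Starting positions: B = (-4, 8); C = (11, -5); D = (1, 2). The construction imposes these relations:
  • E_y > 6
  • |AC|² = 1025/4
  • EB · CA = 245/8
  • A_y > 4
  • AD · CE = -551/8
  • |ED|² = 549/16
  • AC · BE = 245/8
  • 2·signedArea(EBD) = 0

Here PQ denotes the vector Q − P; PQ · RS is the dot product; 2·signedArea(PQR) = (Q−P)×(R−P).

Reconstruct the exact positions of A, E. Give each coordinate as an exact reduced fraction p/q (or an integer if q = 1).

A = (-3/2, 5)
E = (-11/4, 13/2)

1. E_x = -11/4  [line 6·x + 5·y + -16 = 0 ∩ |ED|² = 549/16]
2. E_y = 13/2  [line 6·x + 5·y + -16 = 0 ∩ |ED|² = 549/16]
   → E = (-11/4, 13/2)
3. A_x = -3/2  [AC · BE = 245/8 ∩ AD · CE = -551/8]
4. A_y = 5  [AC · BE = 245/8 ∩ AD · CE = -551/8]
   → A = (-3/2, 5)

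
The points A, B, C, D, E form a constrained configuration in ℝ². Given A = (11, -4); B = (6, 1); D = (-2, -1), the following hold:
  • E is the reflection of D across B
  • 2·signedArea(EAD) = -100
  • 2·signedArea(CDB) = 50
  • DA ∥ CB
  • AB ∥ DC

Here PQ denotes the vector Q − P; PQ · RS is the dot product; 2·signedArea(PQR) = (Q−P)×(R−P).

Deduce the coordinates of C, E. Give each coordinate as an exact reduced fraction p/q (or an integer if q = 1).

1. C_x = -7  [DA ∥ CB ∩ AB ∥ DC]
2. C_y = 4  [DA ∥ CB ∩ AB ∥ DC]
   → C = (-7, 4)
3. E_x = 14  [E is the reflection of D across B]
4. E_y = 3  [E is the reflection of D across B]
   → E = (14, 3)

C = (-7, 4)
E = (14, 3)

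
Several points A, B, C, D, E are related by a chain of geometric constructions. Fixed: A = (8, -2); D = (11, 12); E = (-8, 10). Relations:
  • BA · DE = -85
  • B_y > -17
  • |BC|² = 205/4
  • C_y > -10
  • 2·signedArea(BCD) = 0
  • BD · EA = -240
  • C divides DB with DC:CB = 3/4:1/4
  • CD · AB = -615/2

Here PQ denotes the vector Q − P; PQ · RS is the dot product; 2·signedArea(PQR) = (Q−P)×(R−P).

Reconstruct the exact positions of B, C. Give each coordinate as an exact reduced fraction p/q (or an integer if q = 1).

B = (5, -16)
C = (13/2, -9)

1. B_x = 5  [BD · EA = -240 ∩ BA · DE = -85]
2. B_y = -16  [BD · EA = -240 ∩ BA · DE = -85]
   → B = (5, -16)
3. C_x = 13/2  [2·signedArea(BCD) = 0 ∩ C divides DB with DC:CB = 3/4:1/4]
4. C_y = -9  [2·signedArea(BCD) = 0 ∩ C divides DB with DC:CB = 3/4:1/4]
   → C = (13/2, -9)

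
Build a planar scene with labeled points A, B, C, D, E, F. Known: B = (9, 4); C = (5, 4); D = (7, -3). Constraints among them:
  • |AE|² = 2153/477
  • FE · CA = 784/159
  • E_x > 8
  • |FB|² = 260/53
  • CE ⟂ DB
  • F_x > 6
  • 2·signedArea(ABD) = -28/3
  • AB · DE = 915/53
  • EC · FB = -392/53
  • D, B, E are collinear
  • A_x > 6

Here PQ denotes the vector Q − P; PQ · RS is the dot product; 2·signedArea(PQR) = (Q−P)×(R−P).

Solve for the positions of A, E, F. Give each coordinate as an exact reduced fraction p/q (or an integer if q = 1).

A = (7, 5/3)
E = (461/53, 156/53)
F = (363/53, 184/53)

1. E_x = 461/53  [D, B, E are collinear ∩ CE ⟂ DB]
2. E_y = 156/53  [D, B, E are collinear ∩ CE ⟂ DB]
   → E = (461/53, 156/53)
3. A_x = 7  [AB · DE = 915/53 ∩ 2·signedArea(ABD) = -28/3]
4. A_y = 5/3  [AB · DE = 915/53 ∩ 2·signedArea(ABD) = -28/3]
   → A = (7, 5/3)
5. F_x = 363/53  [FE · CA = 784/159 ∩ EC · FB = -392/53]
6. F_y = 184/53  [FE · CA = 784/159 ∩ EC · FB = -392/53]
   → F = (363/53, 184/53)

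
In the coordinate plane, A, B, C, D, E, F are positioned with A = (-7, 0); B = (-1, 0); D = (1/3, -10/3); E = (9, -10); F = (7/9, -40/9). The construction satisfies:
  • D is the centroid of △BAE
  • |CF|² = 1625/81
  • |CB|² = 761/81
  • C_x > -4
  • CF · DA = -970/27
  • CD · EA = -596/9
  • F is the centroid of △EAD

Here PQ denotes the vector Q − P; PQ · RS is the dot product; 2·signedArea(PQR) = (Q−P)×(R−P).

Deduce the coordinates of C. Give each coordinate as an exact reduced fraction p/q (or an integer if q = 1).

C = (-28/9, -20/9)

1. C_x = -28/9  [CD · EA = -596/9 ∩ CF · DA = -970/27]
2. C_y = -20/9  [CD · EA = -596/9 ∩ CF · DA = -970/27]
   → C = (-28/9, -20/9)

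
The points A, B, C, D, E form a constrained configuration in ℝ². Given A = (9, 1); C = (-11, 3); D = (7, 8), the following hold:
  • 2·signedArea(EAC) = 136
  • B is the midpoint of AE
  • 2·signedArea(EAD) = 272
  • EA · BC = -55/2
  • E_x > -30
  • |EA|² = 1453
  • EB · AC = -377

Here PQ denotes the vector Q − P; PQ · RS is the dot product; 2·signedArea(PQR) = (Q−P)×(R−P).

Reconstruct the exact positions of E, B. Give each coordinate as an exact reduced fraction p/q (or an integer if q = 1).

B = (-10, -1/2)
E = (-29, -2)

1. E_x = -29  [2·signedArea(EAD) = 272 ∩ 2·signedArea(EAC) = 136]
2. E_y = -2  [2·signedArea(EAD) = 272 ∩ 2·signedArea(EAC) = 136]
   → E = (-29, -2)
3. B_x = -10  [EB · AC = -377 ∩ B is the midpoint of AE]
4. B_y = -1/2  [EB · AC = -377 ∩ B is the midpoint of AE]
   → B = (-10, -1/2)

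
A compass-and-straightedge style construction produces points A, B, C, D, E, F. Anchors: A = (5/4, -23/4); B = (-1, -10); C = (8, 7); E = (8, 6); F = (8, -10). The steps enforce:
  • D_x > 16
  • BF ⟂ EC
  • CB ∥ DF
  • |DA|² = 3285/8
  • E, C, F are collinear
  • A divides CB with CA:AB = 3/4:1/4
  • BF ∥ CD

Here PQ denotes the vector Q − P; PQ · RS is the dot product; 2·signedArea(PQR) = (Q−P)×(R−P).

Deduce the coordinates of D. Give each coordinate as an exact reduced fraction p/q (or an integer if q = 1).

1. D_x = 17  [CB ∥ DF ∩ BF ∥ CD]
2. D_y = 7  [CB ∥ DF ∩ BF ∥ CD]
   → D = (17, 7)

D = (17, 7)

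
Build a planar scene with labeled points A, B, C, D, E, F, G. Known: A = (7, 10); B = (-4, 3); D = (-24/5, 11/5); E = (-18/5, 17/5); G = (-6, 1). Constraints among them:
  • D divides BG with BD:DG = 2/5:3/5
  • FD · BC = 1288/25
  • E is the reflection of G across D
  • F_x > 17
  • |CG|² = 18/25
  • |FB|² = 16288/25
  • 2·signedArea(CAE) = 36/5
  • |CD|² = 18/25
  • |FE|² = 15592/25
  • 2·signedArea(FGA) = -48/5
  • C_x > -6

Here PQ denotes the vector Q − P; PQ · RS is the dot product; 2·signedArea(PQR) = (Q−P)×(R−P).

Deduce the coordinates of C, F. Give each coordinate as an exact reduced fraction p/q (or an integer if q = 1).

C = (-27/5, 8/5)
F = (88/5, 83/5)

1. C_x = -27/5  [line 33/5·x + -53/5·y + 263/5 = 0 ∩ |CG|² = 18/25]
2. C_y = 8/5  [line 33/5·x + -53/5·y + 263/5 = 0 ∩ |CG|² = 18/25]
   → C = (-27/5, 8/5)
3. F_x = 88/5  [FD · BC = 1288/25 ∩ 2·signedArea(FGA) = -48/5]
4. F_y = 83/5  [FD · BC = 1288/25 ∩ 2·signedArea(FGA) = -48/5]
   → F = (88/5, 83/5)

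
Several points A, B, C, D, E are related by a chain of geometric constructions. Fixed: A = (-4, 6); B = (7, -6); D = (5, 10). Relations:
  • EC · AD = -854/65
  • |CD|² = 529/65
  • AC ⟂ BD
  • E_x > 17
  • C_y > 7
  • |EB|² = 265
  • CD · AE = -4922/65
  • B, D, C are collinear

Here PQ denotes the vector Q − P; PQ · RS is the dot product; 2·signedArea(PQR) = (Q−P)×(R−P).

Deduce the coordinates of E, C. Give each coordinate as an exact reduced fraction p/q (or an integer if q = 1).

1. C_x = 348/65  [B, D, C are collinear ∩ AC ⟂ BD]
2. C_y = 466/65  [B, D, C are collinear ∩ AC ⟂ BD]
   → C = (348/65, 466/65)
3. E_x = 18  [EC · AD = -854/65 ∩ CD · AE = -4922/65]
4. E_y = -18  [EC · AD = -854/65 ∩ CD · AE = -4922/65]
   → E = (18, -18)

C = (348/65, 466/65)
E = (18, -18)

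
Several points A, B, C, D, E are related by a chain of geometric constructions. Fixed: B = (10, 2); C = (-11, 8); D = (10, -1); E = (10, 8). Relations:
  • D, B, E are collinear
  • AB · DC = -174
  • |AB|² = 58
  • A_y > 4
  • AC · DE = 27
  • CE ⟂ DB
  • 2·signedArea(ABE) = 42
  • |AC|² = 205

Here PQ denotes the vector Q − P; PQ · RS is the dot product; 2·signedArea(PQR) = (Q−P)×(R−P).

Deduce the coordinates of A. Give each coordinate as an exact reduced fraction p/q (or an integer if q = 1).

1. A_x = 3  [2·signedArea(ABE) = 42 ∩ AC · DE = 27]
2. A_y = 5  [2·signedArea(ABE) = 42 ∩ AC · DE = 27]
   → A = (3, 5)

A = (3, 5)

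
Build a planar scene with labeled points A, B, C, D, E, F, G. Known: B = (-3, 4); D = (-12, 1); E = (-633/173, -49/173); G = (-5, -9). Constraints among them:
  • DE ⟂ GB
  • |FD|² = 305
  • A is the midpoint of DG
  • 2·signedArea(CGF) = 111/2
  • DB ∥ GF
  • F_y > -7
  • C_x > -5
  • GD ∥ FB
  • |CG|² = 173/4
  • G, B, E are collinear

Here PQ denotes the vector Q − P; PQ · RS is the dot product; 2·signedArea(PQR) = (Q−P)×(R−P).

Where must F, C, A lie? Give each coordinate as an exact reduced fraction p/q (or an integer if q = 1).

1. F_x = 4  [GD ∥ FB ∩ DB ∥ GF]
2. F_y = -6  [GD ∥ FB ∩ DB ∥ GF]
   → F = (4, -6)
3. C_x = -4  [line -3·x + 9·y + 21/2 = 0 ∩ |CG|² = 173/4]
4. C_y = -5/2  [line -3·x + 9·y + 21/2 = 0 ∩ |CG|² = 173/4]
   → C = (-4, -5/2)
5. A_x = -17/2  [A is the midpoint of DG]
6. A_y = -4  [A is the midpoint of DG]
   → A = (-17/2, -4)

A = (-17/2, -4)
C = (-4, -5/2)
F = (4, -6)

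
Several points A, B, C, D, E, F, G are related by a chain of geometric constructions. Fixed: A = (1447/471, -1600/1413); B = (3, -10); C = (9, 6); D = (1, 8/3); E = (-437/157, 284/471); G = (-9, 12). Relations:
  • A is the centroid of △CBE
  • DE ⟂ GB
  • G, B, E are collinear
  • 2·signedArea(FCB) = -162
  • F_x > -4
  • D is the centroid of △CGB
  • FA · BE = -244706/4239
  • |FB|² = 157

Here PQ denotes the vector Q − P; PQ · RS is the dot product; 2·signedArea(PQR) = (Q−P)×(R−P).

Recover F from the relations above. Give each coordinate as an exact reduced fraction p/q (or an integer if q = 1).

1. F_x = -3  [FA · BE = -244706/4239 ∩ 2·signedArea(FCB) = -162]
2. F_y = 1  [FA · BE = -244706/4239 ∩ 2·signedArea(FCB) = -162]
   → F = (-3, 1)

F = (-3, 1)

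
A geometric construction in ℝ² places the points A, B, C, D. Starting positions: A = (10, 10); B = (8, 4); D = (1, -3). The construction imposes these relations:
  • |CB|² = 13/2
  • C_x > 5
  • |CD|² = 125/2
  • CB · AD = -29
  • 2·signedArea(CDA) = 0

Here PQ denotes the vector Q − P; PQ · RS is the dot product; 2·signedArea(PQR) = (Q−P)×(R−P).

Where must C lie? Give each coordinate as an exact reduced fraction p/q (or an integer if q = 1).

1. C_x = 11/2  [2·signedArea(CDA) = 0 ∩ CB · AD = -29]
2. C_y = 7/2  [2·signedArea(CDA) = 0 ∩ CB · AD = -29]
   → C = (11/2, 7/2)

C = (11/2, 7/2)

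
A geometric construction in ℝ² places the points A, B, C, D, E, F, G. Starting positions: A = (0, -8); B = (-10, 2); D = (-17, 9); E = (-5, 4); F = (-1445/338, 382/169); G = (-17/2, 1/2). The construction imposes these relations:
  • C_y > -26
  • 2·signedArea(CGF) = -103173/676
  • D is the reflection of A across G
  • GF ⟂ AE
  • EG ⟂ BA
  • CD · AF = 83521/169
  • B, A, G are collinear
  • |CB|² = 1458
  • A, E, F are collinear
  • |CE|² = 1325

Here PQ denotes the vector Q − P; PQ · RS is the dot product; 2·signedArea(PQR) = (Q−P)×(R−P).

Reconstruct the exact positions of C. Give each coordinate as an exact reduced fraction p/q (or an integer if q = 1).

1. C_x = 17  [line -595/338·x + 714/169·y + 45815/338 = 0 ∩ |CE|² = 1325]
2. C_y = -25  [line -595/338·x + 714/169·y + 45815/338 = 0 ∩ |CE|² = 1325]
   → C = (17, -25)

C = (17, -25)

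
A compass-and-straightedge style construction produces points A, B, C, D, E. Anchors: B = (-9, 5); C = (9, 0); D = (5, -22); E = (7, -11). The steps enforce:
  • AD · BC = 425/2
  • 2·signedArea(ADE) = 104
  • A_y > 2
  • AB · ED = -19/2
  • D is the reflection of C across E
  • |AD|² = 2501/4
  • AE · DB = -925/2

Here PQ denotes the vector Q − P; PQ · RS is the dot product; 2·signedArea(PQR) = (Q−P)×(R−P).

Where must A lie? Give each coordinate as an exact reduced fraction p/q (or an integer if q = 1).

1. A_x = 0  [AE · DB = -925/2 ∩ 2·signedArea(ADE) = 104]
2. A_y = 5/2  [AE · DB = -925/2 ∩ 2·signedArea(ADE) = 104]
   → A = (0, 5/2)

A = (0, 5/2)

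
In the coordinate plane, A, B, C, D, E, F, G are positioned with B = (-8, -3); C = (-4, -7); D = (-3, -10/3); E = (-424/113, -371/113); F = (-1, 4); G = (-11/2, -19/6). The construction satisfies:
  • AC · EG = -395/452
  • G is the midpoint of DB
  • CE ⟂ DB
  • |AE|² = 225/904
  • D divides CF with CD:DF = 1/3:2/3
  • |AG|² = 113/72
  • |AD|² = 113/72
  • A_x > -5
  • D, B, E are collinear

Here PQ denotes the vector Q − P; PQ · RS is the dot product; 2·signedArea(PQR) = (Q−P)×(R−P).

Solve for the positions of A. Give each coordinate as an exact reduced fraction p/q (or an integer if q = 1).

1. A_x = -17/4  [line 395/226·x + -79/678·y + 9559/1356 = 0 ∩ |AD|² = 113/72]
2. A_y = -13/4  [line 395/226·x + -79/678·y + 9559/1356 = 0 ∩ |AD|² = 113/72]
   → A = (-17/4, -13/4)

A = (-17/4, -13/4)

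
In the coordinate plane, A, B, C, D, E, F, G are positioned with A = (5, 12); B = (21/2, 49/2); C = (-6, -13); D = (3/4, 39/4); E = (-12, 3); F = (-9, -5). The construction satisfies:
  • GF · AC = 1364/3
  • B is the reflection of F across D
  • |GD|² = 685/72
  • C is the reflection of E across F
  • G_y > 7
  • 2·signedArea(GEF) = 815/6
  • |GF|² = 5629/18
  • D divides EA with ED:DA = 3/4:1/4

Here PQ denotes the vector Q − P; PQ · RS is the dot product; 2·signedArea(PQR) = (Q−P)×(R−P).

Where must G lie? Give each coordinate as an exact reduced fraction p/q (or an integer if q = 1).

G = (19/6, 47/6)

1. G_x = 19/6  [GF · AC = 1364/3 ∩ 2·signedArea(GEF) = 815/6]
2. G_y = 47/6  [GF · AC = 1364/3 ∩ 2·signedArea(GEF) = 815/6]
   → G = (19/6, 47/6)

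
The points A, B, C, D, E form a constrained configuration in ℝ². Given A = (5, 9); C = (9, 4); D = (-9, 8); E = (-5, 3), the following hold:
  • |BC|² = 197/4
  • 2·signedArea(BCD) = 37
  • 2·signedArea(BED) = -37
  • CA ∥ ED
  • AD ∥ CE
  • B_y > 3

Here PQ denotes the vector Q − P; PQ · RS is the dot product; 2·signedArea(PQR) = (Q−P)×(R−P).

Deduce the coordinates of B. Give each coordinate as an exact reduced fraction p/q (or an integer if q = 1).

1. B_x = 2  [2·signedArea(BED) = -37 ∩ 2·signedArea(BCD) = 37]
2. B_y = 7/2  [2·signedArea(BED) = -37 ∩ 2·signedArea(BCD) = 37]
   → B = (2, 7/2)

B = (2, 7/2)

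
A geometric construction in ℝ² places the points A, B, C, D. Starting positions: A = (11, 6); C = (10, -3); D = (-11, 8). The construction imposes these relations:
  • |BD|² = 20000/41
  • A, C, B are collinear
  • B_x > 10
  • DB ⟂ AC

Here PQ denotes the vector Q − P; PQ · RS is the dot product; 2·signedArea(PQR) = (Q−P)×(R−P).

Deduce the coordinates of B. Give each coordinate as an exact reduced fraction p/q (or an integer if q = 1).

B = (449/41, 228/41)

1. B_x = 449/41  [A, C, B are collinear ∩ DB ⟂ AC]
2. B_y = 228/41  [A, C, B are collinear ∩ DB ⟂ AC]
   → B = (449/41, 228/41)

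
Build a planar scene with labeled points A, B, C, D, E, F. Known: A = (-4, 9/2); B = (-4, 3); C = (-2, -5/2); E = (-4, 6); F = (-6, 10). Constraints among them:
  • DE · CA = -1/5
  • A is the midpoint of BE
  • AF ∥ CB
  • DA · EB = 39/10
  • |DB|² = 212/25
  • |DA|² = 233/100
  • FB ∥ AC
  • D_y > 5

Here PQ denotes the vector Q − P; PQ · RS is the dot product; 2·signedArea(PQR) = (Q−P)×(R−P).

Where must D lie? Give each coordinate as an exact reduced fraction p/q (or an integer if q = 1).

1. D_x = -24/5  [DA · EB = 39/10 ∩ DE · CA = -1/5]
2. D_y = 29/5  [DA · EB = 39/10 ∩ DE · CA = -1/5]
   → D = (-24/5, 29/5)

D = (-24/5, 29/5)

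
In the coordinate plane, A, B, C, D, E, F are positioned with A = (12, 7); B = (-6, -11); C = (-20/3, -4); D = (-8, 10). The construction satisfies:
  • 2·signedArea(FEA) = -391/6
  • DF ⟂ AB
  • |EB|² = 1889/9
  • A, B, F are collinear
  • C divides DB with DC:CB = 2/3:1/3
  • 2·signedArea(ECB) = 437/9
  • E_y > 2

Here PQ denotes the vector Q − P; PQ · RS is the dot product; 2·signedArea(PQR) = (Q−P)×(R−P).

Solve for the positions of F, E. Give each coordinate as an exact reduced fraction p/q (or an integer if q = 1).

1. F_x = 7/2  [A, B, F are collinear ∩ DF ⟂ AB]
2. F_y = -3/2  [A, B, F are collinear ∩ DF ⟂ AB]
   → F = (7/2, -3/2)
3. E_x = -1/3  [2·signedArea(ECB) = 437/9 ∩ 2·signedArea(FEA) = -391/6]
4. E_y = 7/3  [2·signedArea(ECB) = 437/9 ∩ 2·signedArea(FEA) = -391/6]
   → E = (-1/3, 7/3)

E = (-1/3, 7/3)
F = (7/2, -3/2)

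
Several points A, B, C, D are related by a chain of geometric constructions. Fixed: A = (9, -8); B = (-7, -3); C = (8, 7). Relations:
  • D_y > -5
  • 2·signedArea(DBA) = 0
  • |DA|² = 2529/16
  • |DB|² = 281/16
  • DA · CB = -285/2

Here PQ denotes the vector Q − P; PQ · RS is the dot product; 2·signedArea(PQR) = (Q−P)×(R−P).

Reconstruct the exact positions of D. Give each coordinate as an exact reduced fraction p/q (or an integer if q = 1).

1. D_x = -3  [2·signedArea(DBA) = 0 ∩ DA · CB = -285/2]
2. D_y = -17/4  [2·signedArea(DBA) = 0 ∩ DA · CB = -285/2]
   → D = (-3, -17/4)

D = (-3, -17/4)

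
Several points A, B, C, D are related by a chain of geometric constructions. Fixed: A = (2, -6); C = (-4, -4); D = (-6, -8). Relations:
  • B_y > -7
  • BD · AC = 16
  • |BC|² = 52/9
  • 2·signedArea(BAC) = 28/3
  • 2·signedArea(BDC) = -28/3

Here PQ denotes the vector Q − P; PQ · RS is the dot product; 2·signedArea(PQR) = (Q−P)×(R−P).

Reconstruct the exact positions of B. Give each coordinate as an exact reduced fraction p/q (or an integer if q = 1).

B = (-8/3, -6)

1. B_x = -8/3  [2·signedArea(BDC) = -28/3 ∩ 2·signedArea(BAC) = 28/3]
2. B_y = -6  [2·signedArea(BDC) = -28/3 ∩ 2·signedArea(BAC) = 28/3]
   → B = (-8/3, -6)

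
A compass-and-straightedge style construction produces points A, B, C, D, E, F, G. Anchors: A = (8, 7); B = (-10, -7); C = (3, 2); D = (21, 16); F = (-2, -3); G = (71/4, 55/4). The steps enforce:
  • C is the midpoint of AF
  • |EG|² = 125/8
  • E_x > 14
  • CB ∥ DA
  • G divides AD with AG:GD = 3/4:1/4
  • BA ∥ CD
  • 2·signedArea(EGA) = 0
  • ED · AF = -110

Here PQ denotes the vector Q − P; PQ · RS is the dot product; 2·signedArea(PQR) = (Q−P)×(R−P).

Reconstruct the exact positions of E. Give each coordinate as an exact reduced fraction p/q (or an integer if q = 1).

1. E_x = 29/2  [2·signedArea(EGA) = 0 ∩ ED · AF = -110]
2. E_y = 23/2  [2·signedArea(EGA) = 0 ∩ ED · AF = -110]
   → E = (29/2, 23/2)

E = (29/2, 23/2)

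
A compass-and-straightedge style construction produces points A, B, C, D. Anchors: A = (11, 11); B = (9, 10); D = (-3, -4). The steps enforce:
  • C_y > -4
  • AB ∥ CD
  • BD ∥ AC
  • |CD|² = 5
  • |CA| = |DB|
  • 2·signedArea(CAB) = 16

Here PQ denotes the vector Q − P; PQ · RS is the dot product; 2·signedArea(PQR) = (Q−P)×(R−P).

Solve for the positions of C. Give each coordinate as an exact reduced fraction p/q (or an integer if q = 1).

1. C_x = -1  [AB ∥ CD ∩ BD ∥ AC]
2. C_y = -3  [AB ∥ CD ∩ BD ∥ AC]
   → C = (-1, -3)

C = (-1, -3)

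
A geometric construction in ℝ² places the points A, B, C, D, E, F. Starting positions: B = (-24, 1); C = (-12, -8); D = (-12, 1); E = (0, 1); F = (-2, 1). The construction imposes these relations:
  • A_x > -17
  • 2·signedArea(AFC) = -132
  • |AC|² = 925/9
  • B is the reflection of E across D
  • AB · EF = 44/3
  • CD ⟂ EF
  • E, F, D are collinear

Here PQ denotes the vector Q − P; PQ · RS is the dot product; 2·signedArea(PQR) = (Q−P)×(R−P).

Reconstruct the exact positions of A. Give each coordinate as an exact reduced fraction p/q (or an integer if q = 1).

1. A_x = -50/3  [2·signedArea(AFC) = -132 ∩ AB · EF = 44/3]
2. A_y = 1  [2·signedArea(AFC) = -132 ∩ AB · EF = 44/3]
   → A = (-50/3, 1)

A = (-50/3, 1)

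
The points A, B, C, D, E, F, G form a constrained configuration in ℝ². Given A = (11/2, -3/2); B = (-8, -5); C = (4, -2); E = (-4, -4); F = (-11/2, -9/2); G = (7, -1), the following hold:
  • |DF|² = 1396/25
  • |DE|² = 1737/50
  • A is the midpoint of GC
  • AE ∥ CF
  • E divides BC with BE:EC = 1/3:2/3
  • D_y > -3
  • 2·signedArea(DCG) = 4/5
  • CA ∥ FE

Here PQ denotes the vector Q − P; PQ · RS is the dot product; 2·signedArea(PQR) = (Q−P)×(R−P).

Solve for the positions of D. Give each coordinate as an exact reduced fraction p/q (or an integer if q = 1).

1. D_x = 17/10  [line -1·x + 3·y + 46/5 = 0 ∩ |DE|² = 1737/50]
2. D_y = -5/2  [line -1·x + 3·y + 46/5 = 0 ∩ |DE|² = 1737/50]
   → D = (17/10, -5/2)

D = (17/10, -5/2)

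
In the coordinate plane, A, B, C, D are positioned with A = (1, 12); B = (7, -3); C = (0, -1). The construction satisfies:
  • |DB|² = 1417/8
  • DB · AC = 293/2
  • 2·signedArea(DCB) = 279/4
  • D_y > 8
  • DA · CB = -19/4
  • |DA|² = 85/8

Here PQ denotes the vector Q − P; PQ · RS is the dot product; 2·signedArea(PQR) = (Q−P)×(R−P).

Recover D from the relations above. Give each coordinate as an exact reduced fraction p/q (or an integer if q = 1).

D = (3/4, 35/4)

1. D_x = 3/4  [2·signedArea(DCB) = 279/4 ∩ DA · CB = -19/4]
2. D_y = 35/4  [2·signedArea(DCB) = 279/4 ∩ DA · CB = -19/4]
   → D = (3/4, 35/4)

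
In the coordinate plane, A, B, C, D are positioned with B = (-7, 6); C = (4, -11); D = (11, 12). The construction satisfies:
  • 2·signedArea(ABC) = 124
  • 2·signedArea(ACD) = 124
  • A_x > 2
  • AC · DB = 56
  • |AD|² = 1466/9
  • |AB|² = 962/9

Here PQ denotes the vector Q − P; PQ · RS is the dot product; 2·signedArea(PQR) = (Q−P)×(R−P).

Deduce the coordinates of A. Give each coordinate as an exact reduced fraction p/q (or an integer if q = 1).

A = (8/3, 7/3)

1. A_x = 8/3  [2·signedArea(ABC) = 124 ∩ 2·signedArea(ACD) = 124]
2. A_y = 7/3  [2·signedArea(ABC) = 124 ∩ 2·signedArea(ACD) = 124]
   → A = (8/3, 7/3)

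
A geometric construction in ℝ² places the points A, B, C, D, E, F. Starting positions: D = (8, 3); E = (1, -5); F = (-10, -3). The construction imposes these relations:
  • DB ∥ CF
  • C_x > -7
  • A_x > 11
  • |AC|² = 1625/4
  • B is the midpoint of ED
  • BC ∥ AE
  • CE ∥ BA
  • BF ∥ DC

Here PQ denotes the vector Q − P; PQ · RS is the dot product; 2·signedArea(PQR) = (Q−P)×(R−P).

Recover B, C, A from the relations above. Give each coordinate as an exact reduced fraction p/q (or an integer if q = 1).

A = (12, -7)
B = (9/2, -1)
C = (-13/2, 1)

1. B_x = 9/2  [B is the midpoint of ED]
2. B_y = -1  [B is the midpoint of ED]
   → B = (9/2, -1)
3. C_x = -13/2  [DB ∥ CF ∩ BF ∥ DC]
4. C_y = 1  [DB ∥ CF ∩ BF ∥ DC]
   → C = (-13/2, 1)
5. A_x = 12  [BC ∥ AE ∩ CE ∥ BA]
6. A_y = -7  [BC ∥ AE ∩ CE ∥ BA]
   → A = (12, -7)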